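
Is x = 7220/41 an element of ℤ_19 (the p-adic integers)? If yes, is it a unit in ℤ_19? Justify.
x ∈ ℤ_19 but not a unit; v_19(x) = 2 > 0

ℤ_19 = {x ∈ ℚ_19 : v_19(x) ≥ 0} and ℤ_19^× = {x ∈ ℤ_19 : v_19(x) = 0}. Here v_19(7220/41) = v_19(num) − v_19(den) = 2; compare against these criteria.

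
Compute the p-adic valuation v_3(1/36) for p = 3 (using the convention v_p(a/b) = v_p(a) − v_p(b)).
v_3(1/36) = -2

Factor powers of 3 from the numerator and denominator of the reduced fraction: 1 = 3^0 · 1 and 36 = 3^2 · 4. Apply v_p(a/b) = v_p(a) − v_p(b): v_3(1/36) = 0 − 2 = -2.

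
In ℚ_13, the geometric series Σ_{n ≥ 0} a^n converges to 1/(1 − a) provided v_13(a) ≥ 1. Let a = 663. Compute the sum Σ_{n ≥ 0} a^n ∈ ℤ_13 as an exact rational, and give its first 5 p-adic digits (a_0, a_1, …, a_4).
Σ a^n = 1/(1 − a) = -1/662;  first 5 digits = (1, 12, 4, 4, 2)

v_13(a) = 1 ≥ 1, so the series converges in ℤ_13 to 1/(1 − a) = 1/(1 − 663) = -1/662. Expand this rational in ℤ_13: compute digits iteratively via d_i = x_i mod 13, x_{i+1} = (x_i − d_i)/13. The first 5 digits are (1, 12, 4, 4, 2).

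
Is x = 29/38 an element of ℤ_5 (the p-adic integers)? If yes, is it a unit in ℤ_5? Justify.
x ∈ ℤ_5^× (unit); v_5(x) = 0

ℤ_5 = {x ∈ ℚ_5 : v_5(x) ≥ 0} and ℤ_5^× = {x ∈ ℤ_5 : v_5(x) = 0}. Here v_5(29/38) = v_5(num) − v_5(den) = 0; compare against these criteria.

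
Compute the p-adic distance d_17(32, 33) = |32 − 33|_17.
d_17(32, 33) = 1

Step 1 — x − y = 32 − 33 = -1. Step 2 — v_17(-1) = 0 (factor: -1 = −(17^0 · 1); the sign does not affect v_p). Step 3 — |x − y|_17 = 17^{0} = 1.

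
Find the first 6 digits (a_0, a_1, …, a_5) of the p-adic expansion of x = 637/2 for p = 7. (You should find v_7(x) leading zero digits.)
(a_0, …, a_5) = (0, 0, 3, 4, 3, 3)

v_7(637/2) = 2, so a_0 = ... = a_1 = 0. Factor out: x = 7^2 · u with u = 13/2 a unit in ℤ_7. Expand u iteratively via a_{v+i} = u_i mod 7, u_{i+1} = (u_i − a_{v+i})/7:
  u_0 = 13/2;  a_2 = 3;  u_1 = (u_0 − 3)/7 = 1/2
  u_1 = 1/2;  a_3 = 4;  u_2 = (u_1 − 4)/7 = -1/2
  u_2 = -1/2;  a_4 = 3;  u_3 = (u_2 − 3)/7 = -1/2
  u_3 = -1/2;  a_5 = 3;  u_4 = (u_3 − 3)/7 = -1/2
Digits: (0, 0, 3, 4, 3, 3).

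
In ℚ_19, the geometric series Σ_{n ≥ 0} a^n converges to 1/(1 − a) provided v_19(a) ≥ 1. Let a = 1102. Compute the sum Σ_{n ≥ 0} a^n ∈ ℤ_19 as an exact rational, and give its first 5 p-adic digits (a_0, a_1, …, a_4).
Σ a^n = 1/(1 − a) = -1/1101;  first 5 digits = (1, 1, 4, 7, 0)

v_19(a) = 1 ≥ 1, so the series converges in ℤ_19 to 1/(1 − a) = 1/(1 − 1102) = -1/1101. Expand this rational in ℤ_19: compute digits iteratively via d_i = x_i mod 19, x_{i+1} = (x_i − d_i)/19. The first 5 digits are (1, 1, 4, 7, 0).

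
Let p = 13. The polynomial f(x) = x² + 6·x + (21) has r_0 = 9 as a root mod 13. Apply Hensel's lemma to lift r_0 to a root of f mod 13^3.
r_2 = 1946 (mod 2197)

Hensel: r_{i+1} = r_i − f(r_i)·(f′(r_i))^{-1} mod 13^{i+2}, f′(x) = 2x + 6. Iterate:
  r_0 = 9 (mod 13)
  r_1 = 87 (mod 169)
  r_2 = 1946 (mod 2197)
Final: r = 1946 satisfies f(r) ≡ 0 mod 13^3.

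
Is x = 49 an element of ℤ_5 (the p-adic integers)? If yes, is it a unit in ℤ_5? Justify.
x ∈ ℤ_5^× (unit); v_5(x) = 0

ℤ_5 = {x ∈ ℚ_5 : v_5(x) ≥ 0} and ℤ_5^× = {x ∈ ℤ_5 : v_5(x) = 0}. Here v_5(49) = v_5(num) − v_5(den) = 0; compare against these criteria.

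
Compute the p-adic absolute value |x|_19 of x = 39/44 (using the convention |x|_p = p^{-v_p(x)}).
|39/44|_19 = 1

Step 1 — compute v_19(x) by factoring powers of 19 out of the numerator and denominator: v_19(39/44) = 0. Step 2 — apply |x|_p = p^{-v_p(x)} = 19^{0} = 1.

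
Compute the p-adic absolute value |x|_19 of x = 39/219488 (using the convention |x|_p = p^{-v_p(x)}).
|39/219488|_19 = 6859

Step 1 — compute v_19(x) by factoring powers of 19 out of the numerator and denominator: v_19(39/219488) = -3. Step 2 — apply |x|_p = p^{-v_p(x)} = 19^{3} = 6859.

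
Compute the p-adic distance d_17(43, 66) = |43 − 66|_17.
d_17(43, 66) = 1

Step 1 — x − y = 43 − 66 = -23. Step 2 — v_17(-23) = 0 (factor: -23 = −(17^0 · 23); the sign does not affect v_p). Step 3 — |x − y|_17 = 17^{0} = 1.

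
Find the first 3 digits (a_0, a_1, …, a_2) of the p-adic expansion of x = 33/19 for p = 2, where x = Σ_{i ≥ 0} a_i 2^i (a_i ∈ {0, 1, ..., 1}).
(a_0, …, a_2) = (1, 1, 0)

v_2(33/19) = 0 (numerator and denominator both coprime to 2), so x ∈ ℤ_2^×. Compute digits iteratively via a_i = x_i mod 2, x_{i+1} = (x_i − a_i)/2, with x_0 = x:
  x_0 = 33/19;  a_0 = 1;  x_1 = (x_0 − 1)/2 = 7/19
  x_1 = 7/19;  a_1 = 1;  x_2 = (x_1 − 1)/2 = -6/19
  x_2 = -6/19;  a_2 = 0;  x_3 = (x_2 − 0)/2 = -3/19
Digits: (1, 1, 0).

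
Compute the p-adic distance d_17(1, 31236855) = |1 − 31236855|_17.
d_17(1, 31236855) = 1/1419857

Step 1 — x − y = 1 − 31236855 = -31236854. Step 2 — v_17(-31236854) = 5 (factor: -31236854 = −(17^5 · 22); the sign does not affect v_p). Step 3 — |x − y|_17 = 17^{-5} = 1/1419857.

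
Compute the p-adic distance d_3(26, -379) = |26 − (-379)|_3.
d_3(26, -379) = 1/81

Step 1 — x − y = 26 − (-379) = 405. Step 2 — v_3(405) = 4 (factor: 405 = (3^4 · 5); the sign does not affect v_p). Step 3 — |x − y|_3 = 3^{-4} = 1/81.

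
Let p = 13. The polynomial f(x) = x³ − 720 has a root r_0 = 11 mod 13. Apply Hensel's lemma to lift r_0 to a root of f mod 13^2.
r_1 = 115 (mod 169)

Hensel: r_{i+1} = r_i − f(r_i)/f′(r_i) mod 13^{i+2}, where f′(x) = 3x². Iterate:
  r_0 = 11 (mod 13)
  r_1 = 115 (mod 169)
Final: r = 115 with f(r) ≡ 0 mod 13^2.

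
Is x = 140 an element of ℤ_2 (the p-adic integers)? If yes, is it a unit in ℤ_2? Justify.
x ∈ ℤ_2 but not a unit; v_2(x) = 2 > 0

ℤ_2 = {x ∈ ℚ_2 : v_2(x) ≥ 0} and ℤ_2^× = {x ∈ ℤ_2 : v_2(x) = 0}. Here v_2(140) = v_2(num) − v_2(den) = 2; compare against these criteria.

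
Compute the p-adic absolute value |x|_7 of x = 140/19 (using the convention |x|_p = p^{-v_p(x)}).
|140/19|_7 = 1/7

Step 1 — compute v_7(x) by factoring powers of 7 out of the numerator and denominator: v_7(140/19) = 1. Step 2 — apply |x|_p = p^{-v_p(x)} = 7^{-1} = 1/7.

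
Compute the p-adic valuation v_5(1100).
v_5(1100) = 2

v_5(n) is the largest exponent k such that 5^k divides n. Factor out: 1100 = 5^2 · 44. (Sign doesn't affect v_p.) So v_5(1100) = 2.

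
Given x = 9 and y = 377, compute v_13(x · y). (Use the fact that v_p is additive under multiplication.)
v_13(3393) = 1

v_p(x) = 0 (factor: 9 = 13^0 · 9); v_p(y) = 1 (factor: 377 = 13^1 · 29). Additivity: v_p(xy) = v_p(x) + v_p(y) = 0 + 1 = 1. (Direct check: xy = 3393 = 13^1 · (261).)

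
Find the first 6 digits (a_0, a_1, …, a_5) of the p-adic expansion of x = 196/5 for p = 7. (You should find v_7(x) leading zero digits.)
(a_0, …, a_5) = (0, 0, 5, 5, 2, 1)

v_7(196/5) = 2, so a_0 = ... = a_1 = 0. Factor out: x = 7^2 · u with u = 4/5 a unit in ℤ_7. Expand u iteratively via a_{v+i} = u_i mod 7, u_{i+1} = (u_i − a_{v+i})/7:
  u_0 = 4/5;  a_2 = 5;  u_1 = (u_0 − 5)/7 = -3/5
  u_1 = -3/5;  a_3 = 5;  u_2 = (u_1 − 5)/7 = -4/5
  u_2 = -4/5;  a_4 = 2;  u_3 = (u_2 − 2)/7 = -2/5
  u_3 = -2/5;  a_5 = 1;  u_4 = (u_3 − 1)/7 = -1/5
Digits: (0, 0, 5, 5, 2, 1).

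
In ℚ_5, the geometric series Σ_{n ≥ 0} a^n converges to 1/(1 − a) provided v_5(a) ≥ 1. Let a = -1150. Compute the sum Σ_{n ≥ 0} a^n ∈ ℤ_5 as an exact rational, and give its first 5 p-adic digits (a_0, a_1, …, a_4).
Σ a^n = 1/(1 − a) = 1/1151;  first 5 digits = (1, 0, 4, 0, 4)

v_5(a) = 2 ≥ 1, so the series converges in ℤ_5 to 1/(1 − a) = 1/(1 − (-1150)) = 1/1151. Expand this rational in ℤ_5: compute digits iteratively via d_i = x_i mod 5, x_{i+1} = (x_i − d_i)/5. The first 5 digits are (1, 0, 4, 0, 4).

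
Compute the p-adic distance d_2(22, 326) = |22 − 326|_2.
d_2(22, 326) = 1/16

Step 1 — x − y = 22 − 326 = -304. Step 2 — v_2(-304) = 4 (factor: -304 = −(2^4 · 19); the sign does not affect v_p). Step 3 — |x − y|_2 = 2^{-4} = 1/16.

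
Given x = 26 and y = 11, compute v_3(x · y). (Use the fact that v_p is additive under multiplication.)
v_3(286) = 0

v_p(x) = 0 (factor: 26 = 3^0 · 26); v_p(y) = 0 (factor: 11 = 3^0 · 11). Additivity: v_p(xy) = v_p(x) + v_p(y) = 0 + 0 = 0. (Direct check: xy = 286 = 3^0 · (286).)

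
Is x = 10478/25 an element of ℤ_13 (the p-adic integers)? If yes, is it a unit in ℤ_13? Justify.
x ∈ ℤ_13 but not a unit; v_13(x) = 2 > 0

ℤ_13 = {x ∈ ℚ_13 : v_13(x) ≥ 0} and ℤ_13^× = {x ∈ ℤ_13 : v_13(x) = 0}. Here v_13(10478/25) = v_13(num) − v_13(den) = 2; compare against these criteria.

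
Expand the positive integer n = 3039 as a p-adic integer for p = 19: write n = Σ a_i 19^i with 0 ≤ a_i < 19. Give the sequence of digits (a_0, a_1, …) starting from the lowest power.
(a_0, a_1, …) = (18, 7, 8)

Repeated division by 19 gives the digits low-to-high: 3039 = 18 + 7·19^1 + 8·19^2. Digit sequence: (18, 7, 8).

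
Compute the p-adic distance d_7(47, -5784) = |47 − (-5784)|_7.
d_7(47, -5784) = 1/343

Step 1 — x − y = 47 − (-5784) = 5831. Step 2 — v_7(5831) = 3 (factor: 5831 = (7^3 · 17); the sign does not affect v_p). Step 3 — |x − y|_7 = 7^{-3} = 1/343.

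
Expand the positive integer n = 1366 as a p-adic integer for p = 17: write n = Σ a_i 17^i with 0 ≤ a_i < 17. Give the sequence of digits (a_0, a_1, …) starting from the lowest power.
(a_0, a_1, …) = (6, 12, 4)

Repeated division by 17 gives the digits low-to-high: 1366 = 6 + 12·17^1 + 4·17^2. Digit sequence: (6, 12, 4).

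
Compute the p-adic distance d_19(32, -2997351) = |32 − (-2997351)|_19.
d_19(32, -2997351) = 1/130321

Step 1 — x − y = 32 − (-2997351) = 2997383. Step 2 — v_19(2997383) = 4 (factor: 2997383 = (19^4 · 23); the sign does not affect v_p). Step 3 — |x − y|_19 = 19^{-4} = 1/130321.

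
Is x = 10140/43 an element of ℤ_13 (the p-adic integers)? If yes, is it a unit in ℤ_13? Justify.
x ∈ ℤ_13 but not a unit; v_13(x) = 2 > 0

ℤ_13 = {x ∈ ℚ_13 : v_13(x) ≥ 0} and ℤ_13^× = {x ∈ ℤ_13 : v_13(x) = 0}. Here v_13(10140/43) = v_13(num) − v_13(den) = 2; compare against these criteria.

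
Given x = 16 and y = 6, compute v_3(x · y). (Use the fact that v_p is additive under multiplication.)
v_3(96) = 1

v_p(x) = 0 (factor: 16 = 3^0 · 16); v_p(y) = 1 (factor: 6 = 3^1 · 2). Additivity: v_p(xy) = v_p(x) + v_p(y) = 0 + 1 = 1. (Direct check: xy = 96 = 3^1 · (32).)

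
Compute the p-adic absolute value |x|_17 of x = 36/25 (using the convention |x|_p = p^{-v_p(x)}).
|36/25|_17 = 1

Step 1 — compute v_17(x) by factoring powers of 17 out of the numerator and denominator: v_17(36/25) = 0. Step 2 — apply |x|_p = p^{-v_p(x)} = 17^{0} = 1.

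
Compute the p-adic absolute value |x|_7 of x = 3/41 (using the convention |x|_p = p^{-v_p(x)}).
|3/41|_7 = 1

Step 1 — compute v_7(x) by factoring powers of 7 out of the numerator and denominator: v_7(3/41) = 0. Step 2 — apply |x|_p = p^{-v_p(x)} = 7^{0} = 1.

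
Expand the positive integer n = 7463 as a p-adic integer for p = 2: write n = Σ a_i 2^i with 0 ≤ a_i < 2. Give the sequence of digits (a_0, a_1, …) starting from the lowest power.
(a_0, a_1, …) = (1, 1, 1, 0, 0, 1, 0, 0, 1, 0, 1, 1, 1)

Repeated division by 2 gives the digits low-to-high: 7463 = 1 + 1·2^1 + 1·2^2 + 1·2^5 + 1·2^8 + 1·2^10 + 1·2^11 + 1·2^12. Digit sequence: (1, 1, 1, 0, 0, 1, 0, 0, 1, 0, 1, 1, 1).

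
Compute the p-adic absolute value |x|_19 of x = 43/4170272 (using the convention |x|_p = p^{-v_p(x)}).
|43/4170272|_19 = 130321

Step 1 — compute v_19(x) by factoring powers of 19 out of the numerator and denominator: v_19(43/4170272) = -4. Step 2 — apply |x|_p = p^{-v_p(x)} = 19^{4} = 130321.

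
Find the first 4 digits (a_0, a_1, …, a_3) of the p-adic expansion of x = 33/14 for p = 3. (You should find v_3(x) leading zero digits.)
(a_0, …, a_3) = (0, 1, 1, 2)

v_3(33/14) = 1, so a_0 = ... = a_0 = 0. Factor out: x = 3^1 · u with u = 11/14 a unit in ℤ_3. Expand u iteratively via a_{v+i} = u_i mod 3, u_{i+1} = (u_i − a_{v+i})/3:
  u_0 = 11/14;  a_1 = 1;  u_1 = (u_0 − 1)/3 = -1/14
  u_1 = -1/14;  a_2 = 1;  u_2 = (u_1 − 1)/3 = -5/14
  u_2 = -5/14;  a_3 = 2;  u_3 = (u_2 − 2)/3 = -11/14
Digits: (0, 1, 1, 2).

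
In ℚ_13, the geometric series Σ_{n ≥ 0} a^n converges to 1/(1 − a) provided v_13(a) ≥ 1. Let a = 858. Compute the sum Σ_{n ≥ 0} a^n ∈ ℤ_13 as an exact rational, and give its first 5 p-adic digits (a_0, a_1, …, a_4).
Σ a^n = 1/(1 − a) = -1/857;  first 5 digits = (1, 1, 6, 11, 2)

v_13(a) = 1 ≥ 1, so the series converges in ℤ_13 to 1/(1 − a) = 1/(1 − 858) = -1/857. Expand this rational in ℤ_13: compute digits iteratively via d_i = x_i mod 13, x_{i+1} = (x_i − d_i)/13. The first 5 digits are (1, 1, 6, 11, 2).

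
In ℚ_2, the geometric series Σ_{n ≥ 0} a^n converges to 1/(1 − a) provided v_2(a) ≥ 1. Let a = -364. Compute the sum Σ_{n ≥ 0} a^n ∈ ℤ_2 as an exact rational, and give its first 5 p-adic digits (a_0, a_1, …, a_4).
Σ a^n = 1/(1 − a) = 1/365;  first 5 digits = (1, 0, 1, 0, 0)

v_2(a) = 2 ≥ 1, so the series converges in ℤ_2 to 1/(1 − a) = 1/(1 − (-364)) = 1/365. Expand this rational in ℤ_2: compute digits iteratively via d_i = x_i mod 2, x_{i+1} = (x_i − d_i)/2. The first 5 digits are (1, 0, 1, 0, 0).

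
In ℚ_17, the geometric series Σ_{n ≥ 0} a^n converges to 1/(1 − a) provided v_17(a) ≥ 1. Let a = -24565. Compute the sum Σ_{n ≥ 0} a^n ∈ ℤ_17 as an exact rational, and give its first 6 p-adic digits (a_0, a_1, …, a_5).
Σ a^n = 1/(1 − a) = 1/24566;  first 6 digits = (1, 0, 0, 12, 16, 16)

v_17(a) = 3 ≥ 1, so the series converges in ℤ_17 to 1/(1 − a) = 1/(1 − (-24565)) = 1/24566. Expand this rational in ℤ_17: compute digits iteratively via d_i = x_i mod 17, x_{i+1} = (x_i − d_i)/17. The first 6 digits are (1, 0, 0, 12, 16, 16).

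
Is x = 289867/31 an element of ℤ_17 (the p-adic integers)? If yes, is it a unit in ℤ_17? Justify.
x ∈ ℤ_17 but not a unit; v_17(x) = 3 > 0

ℤ_17 = {x ∈ ℚ_17 : v_17(x) ≥ 0} and ℤ_17^× = {x ∈ ℤ_17 : v_17(x) = 0}. Here v_17(289867/31) = v_17(num) − v_17(den) = 3; compare against these criteria.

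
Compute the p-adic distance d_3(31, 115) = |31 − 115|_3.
d_3(31, 115) = 1/3

Step 1 — x − y = 31 − 115 = -84. Step 2 — v_3(-84) = 1 (factor: -84 = −(3^1 · 28); the sign does not affect v_p). Step 3 — |x − y|_3 = 3^{-1} = 1/3.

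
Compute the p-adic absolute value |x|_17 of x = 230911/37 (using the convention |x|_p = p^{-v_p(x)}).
|230911/37|_17 = 1/4913

Step 1 — compute v_17(x) by factoring powers of 17 out of the numerator and denominator: v_17(230911/37) = 3. Step 2 — apply |x|_p = p^{-v_p(x)} = 17^{-3} = 1/4913.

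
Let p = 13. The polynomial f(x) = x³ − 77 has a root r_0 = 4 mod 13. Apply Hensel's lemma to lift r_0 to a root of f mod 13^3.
r_2 = 1226 (mod 2197)

Hensel: r_{i+1} = r_i − f(r_i)/f′(r_i) mod 13^{i+2}, where f′(x) = 3x². Iterate:
  r_0 = 4 (mod 13)
  r_1 = 43 (mod 169)
  r_2 = 1226 (mod 2197)
Final: r = 1226 with f(r) ≡ 0 mod 13^3.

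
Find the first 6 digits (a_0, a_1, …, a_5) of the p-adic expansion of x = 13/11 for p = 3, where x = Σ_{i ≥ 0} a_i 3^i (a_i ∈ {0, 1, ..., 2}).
(a_0, …, a_5) = (2, 0, 1, 1, 2, 0)

v_3(13/11) = 0 (numerator and denominator both coprime to 3), so x ∈ ℤ_3^×. Compute digits iteratively via a_i = x_i mod 3, x_{i+1} = (x_i − a_i)/3, with x_0 = x:
  x_0 = 13/11;  a_0 = 2;  x_1 = (x_0 − 2)/3 = -3/11
  x_1 = -3/11;  a_1 = 0;  x_2 = (x_1 − 0)/3 = -1/11
  x_2 = -1/11;  a_2 = 1;  x_3 = (x_2 − 1)/3 = -4/11
  x_3 = -4/11;  a_3 = 1;  x_4 = (x_3 − 1)/3 = -5/11
  x_4 = -5/11;  a_4 = 2;  x_5 = (x_4 − 2)/3 = -9/11
  x_5 = -9/11;  a_5 = 0;  x_6 = (x_5 − 0)/3 = -3/11
Digits: (2, 0, 1, 1, 2, 0).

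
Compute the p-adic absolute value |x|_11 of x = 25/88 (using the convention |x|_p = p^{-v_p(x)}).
|25/88|_11 = 11

Step 1 — compute v_11(x) by factoring powers of 11 out of the numerator and denominator: v_11(25/88) = -1. Step 2 — apply |x|_p = p^{-v_p(x)} = 11^{1} = 11.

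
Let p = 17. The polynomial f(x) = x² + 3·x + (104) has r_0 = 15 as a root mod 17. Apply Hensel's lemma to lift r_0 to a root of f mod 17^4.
r_3 = 44895 (mod 83521)

Hensel: r_{i+1} = r_i − f(r_i)·(f′(r_i))^{-1} mod 17^{i+2}, f′(x) = 2x + 3. Iterate:
  r_0 = 15 (mod 17)
  r_1 = 100 (mod 289)
  r_2 = 678 (mod 4913)
  r_3 = 44895 (mod 83521)
Final: r = 44895 satisfies f(r) ≡ 0 mod 17^4.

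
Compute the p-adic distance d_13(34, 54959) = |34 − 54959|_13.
d_13(34, 54959) = 1/2197

Step 1 — x − y = 34 − 54959 = -54925. Step 2 — v_13(-54925) = 3 (factor: -54925 = −(13^3 · 25); the sign does not affect v_p). Step 3 — |x − y|_13 = 13^{-3} = 1/2197.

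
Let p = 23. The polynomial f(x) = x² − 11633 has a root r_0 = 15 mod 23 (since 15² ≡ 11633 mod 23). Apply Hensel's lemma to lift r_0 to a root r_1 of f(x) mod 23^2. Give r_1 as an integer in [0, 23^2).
r_1 = 360 (mod 529)

Hensel's recurrence: r_{i+1} = r_i − f(r_i)·(f′(r_i))^{-1} mod 23^{i+2}, with f′(x) = 2x. Iterate:
  r_0 = 15 (mod 23)
  r_1 = 360 (mod 529)
Final: r_1 = 360, and one checks f(r_1) ≡ 0 mod 23^2.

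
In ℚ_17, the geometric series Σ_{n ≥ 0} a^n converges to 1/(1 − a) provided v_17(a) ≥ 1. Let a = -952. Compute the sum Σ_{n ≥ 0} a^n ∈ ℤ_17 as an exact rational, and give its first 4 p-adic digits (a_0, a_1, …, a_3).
Σ a^n = 1/(1 − a) = 1/953;  first 4 digits = (1, 12, 4, 8)

v_17(a) = 1 ≥ 1, so the series converges in ℤ_17 to 1/(1 − a) = 1/(1 − (-952)) = 1/953. Expand this rational in ℤ_17: compute digits iteratively via d_i = x_i mod 17, x_{i+1} = (x_i − d_i)/17. The first 4 digits are (1, 12, 4, 8).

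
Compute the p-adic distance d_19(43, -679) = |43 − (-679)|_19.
d_19(43, -679) = 1/361

Step 1 — x − y = 43 − (-679) = 722. Step 2 — v_19(722) = 2 (factor: 722 = (19^2 · 2); the sign does not affect v_p). Step 3 — |x − y|_19 = 19^{-2} = 1/361.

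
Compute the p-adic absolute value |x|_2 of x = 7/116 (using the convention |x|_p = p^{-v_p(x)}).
|7/116|_2 = 4

Step 1 — compute v_2(x) by factoring powers of 2 out of the numerator and denominator: v_2(7/116) = -2. Step 2 — apply |x|_p = p^{-v_p(x)} = 2^{2} = 4.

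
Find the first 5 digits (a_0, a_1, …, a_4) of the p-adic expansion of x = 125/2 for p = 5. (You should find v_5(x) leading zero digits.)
(a_0, …, a_4) = (0, 0, 0, 3, 2)

v_5(125/2) = 3, so a_0 = ... = a_2 = 0. Factor out: x = 5^3 · u with u = 1/2 a unit in ℤ_5. Expand u iteratively via a_{v+i} = u_i mod 5, u_{i+1} = (u_i − a_{v+i})/5:
  u_0 = 1/2;  a_3 = 3;  u_1 = (u_0 − 3)/5 = -1/2
  u_1 = -1/2;  a_4 = 2;  u_2 = (u_1 − 2)/5 = -1/2
Digits: (0, 0, 0, 3, 2).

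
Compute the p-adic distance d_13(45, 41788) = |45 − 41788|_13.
d_13(45, 41788) = 1/2197

Step 1 — x − y = 45 − 41788 = -41743. Step 2 — v_13(-41743) = 3 (factor: -41743 = −(13^3 · 19); the sign does not affect v_p). Step 3 — |x − y|_13 = 13^{-3} = 1/2197.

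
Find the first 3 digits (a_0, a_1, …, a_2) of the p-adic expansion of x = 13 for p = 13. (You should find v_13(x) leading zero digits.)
(a_0, …, a_2) = (0, 1, 0)

v_13(13) = 1, so a_0 = ... = a_0 = 0. Factor out: x = 13^1 · u with u = 1 a unit in ℤ_13. Expand u iteratively via a_{v+i} = u_i mod 13, u_{i+1} = (u_i − a_{v+i})/13:
  u_0 = 1;  a_1 = 1;  u_1 = (u_0 − 1)/13 = 0
  u_1 = 0;  a_2 = 0;  u_2 = (u_1 − 0)/13 = 0
Digits: (0, 1, 0).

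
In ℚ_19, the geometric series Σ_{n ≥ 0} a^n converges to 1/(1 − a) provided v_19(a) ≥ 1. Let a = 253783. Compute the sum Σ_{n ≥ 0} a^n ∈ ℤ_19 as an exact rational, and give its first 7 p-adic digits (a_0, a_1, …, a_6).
Σ a^n = 1/(1 − a) = -1/253782;  first 7 digits = (1, 0, 0, 18, 1, 0, 1)

v_19(a) = 3 ≥ 1, so the series converges in ℤ_19 to 1/(1 − a) = 1/(1 − 253783) = -1/253782. Expand this rational in ℤ_19: compute digits iteratively via d_i = x_i mod 19, x_{i+1} = (x_i − d_i)/19. The first 7 digits are (1, 0, 0, 18, 1, 0, 1).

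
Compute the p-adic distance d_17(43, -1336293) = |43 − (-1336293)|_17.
d_17(43, -1336293) = 1/83521

Step 1 — x − y = 43 − (-1336293) = 1336336. Step 2 — v_17(1336336) = 4 (factor: 1336336 = (17^4 · 16); the sign does not affect v_p). Step 3 — |x − y|_17 = 17^{-4} = 1/83521.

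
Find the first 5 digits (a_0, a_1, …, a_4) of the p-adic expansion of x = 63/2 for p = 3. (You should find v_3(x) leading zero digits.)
(a_0, …, a_4) = (0, 0, 2, 2, 1)

v_3(63/2) = 2, so a_0 = ... = a_1 = 0. Factor out: x = 3^2 · u with u = 7/2 a unit in ℤ_3. Expand u iteratively via a_{v+i} = u_i mod 3, u_{i+1} = (u_i − a_{v+i})/3:
  u_0 = 7/2;  a_2 = 2;  u_1 = (u_0 − 2)/3 = 1/2
  u_1 = 1/2;  a_3 = 2;  u_2 = (u_1 − 2)/3 = -1/2
  u_2 = -1/2;  a_4 = 1;  u_3 = (u_2 − 1)/3 = -1/2
Digits: (0, 0, 2, 2, 1).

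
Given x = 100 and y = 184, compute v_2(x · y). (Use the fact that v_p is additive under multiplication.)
v_2(18400) = 5

v_p(x) = 2 (factor: 100 = 2^2 · 25); v_p(y) = 3 (factor: 184 = 2^3 · 23). Additivity: v_p(xy) = v_p(x) + v_p(y) = 2 + 3 = 5. (Direct check: xy = 18400 = 2^5 · (575).)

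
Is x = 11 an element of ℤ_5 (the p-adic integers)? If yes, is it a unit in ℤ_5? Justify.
x ∈ ℤ_5^× (unit); v_5(x) = 0

ℤ_5 = {x ∈ ℚ_5 : v_5(x) ≥ 0} and ℤ_5^× = {x ∈ ℤ_5 : v_5(x) = 0}. Here v_5(11) = v_5(num) − v_5(den) = 0; compare against these criteria.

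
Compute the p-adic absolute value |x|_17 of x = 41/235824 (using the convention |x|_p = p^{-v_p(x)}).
|41/235824|_17 = 4913

Step 1 — compute v_17(x) by factoring powers of 17 out of the numerator and denominator: v_17(41/235824) = -3. Step 2 — apply |x|_p = p^{-v_p(x)} = 17^{3} = 4913.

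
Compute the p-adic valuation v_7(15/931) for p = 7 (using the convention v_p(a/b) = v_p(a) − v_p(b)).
v_7(15/931) = -2

Factor powers of 7 from the numerator and denominator of the reduced fraction: 15 = 7^0 · 15 and 931 = 7^2 · 19. Apply v_p(a/b) = v_p(a) − v_p(b): v_7(15/931) = 0 − 2 = -2.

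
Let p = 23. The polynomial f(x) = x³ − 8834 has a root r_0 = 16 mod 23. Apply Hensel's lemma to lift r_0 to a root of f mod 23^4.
r_3 = 14943 (mod 279841)

Hensel: r_{i+1} = r_i − f(r_i)/f′(r_i) mod 23^{i+2}, where f′(x) = 3x². Iterate:
  r_0 = 16 (mod 23)
  r_1 = 131 (mod 529)
  r_2 = 2776 (mod 12167)
  r_3 = 14943 (mod 279841)
Final: r = 14943 with f(r) ≡ 0 mod 23^4.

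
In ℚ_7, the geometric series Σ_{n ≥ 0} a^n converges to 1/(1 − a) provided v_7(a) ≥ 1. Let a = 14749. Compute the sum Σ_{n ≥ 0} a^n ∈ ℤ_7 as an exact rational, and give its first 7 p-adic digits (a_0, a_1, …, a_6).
Σ a^n = 1/(1 − a) = -1/14748;  first 7 digits = (1, 0, 0, 1, 6, 0, 1)

v_7(a) = 3 ≥ 1, so the series converges in ℤ_7 to 1/(1 − a) = 1/(1 − 14749) = -1/14748. Expand this rational in ℤ_7: compute digits iteratively via d_i = x_i mod 7, x_{i+1} = (x_i − d_i)/7. The first 7 digits are (1, 0, 0, 1, 6, 0, 1).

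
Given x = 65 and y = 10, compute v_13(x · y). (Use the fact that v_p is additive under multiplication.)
v_13(650) = 1

v_p(x) = 1 (factor: 65 = 13^1 · 5); v_p(y) = 0 (factor: 10 = 13^0 · 10). Additivity: v_p(xy) = v_p(x) + v_p(y) = 1 + 0 = 1. (Direct check: xy = 650 = 13^1 · (50).)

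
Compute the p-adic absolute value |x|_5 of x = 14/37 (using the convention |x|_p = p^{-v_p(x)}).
|14/37|_5 = 1

Step 1 — compute v_5(x) by factoring powers of 5 out of the numerator and denominator: v_5(14/37) = 0. Step 2 — apply |x|_p = p^{-v_p(x)} = 5^{0} = 1.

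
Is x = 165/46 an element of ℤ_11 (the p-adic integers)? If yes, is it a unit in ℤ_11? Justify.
x ∈ ℤ_11 but not a unit; v_11(x) = 1 > 0

ℤ_11 = {x ∈ ℚ_11 : v_11(x) ≥ 0} and ℤ_11^× = {x ∈ ℤ_11 : v_11(x) = 0}. Here v_11(165/46) = v_11(num) − v_11(den) = 1; compare against these criteria.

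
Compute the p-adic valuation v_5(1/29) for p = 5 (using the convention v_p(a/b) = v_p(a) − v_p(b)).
v_5(1/29) = 0

Factor powers of 5 from the numerator and denominator of the reduced fraction: 1 = 5^0 · 1 and 29 = 5^0 · 29. Apply v_p(a/b) = v_p(a) − v_p(b): v_5(1/29) = 0 − 0 = 0.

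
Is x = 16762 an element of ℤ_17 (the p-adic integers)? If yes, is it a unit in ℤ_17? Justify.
x ∈ ℤ_17 but not a unit; v_17(x) = 2 > 0

ℤ_17 = {x ∈ ℚ_17 : v_17(x) ≥ 0} and ℤ_17^× = {x ∈ ℤ_17 : v_17(x) = 0}. Here v_17(16762) = v_17(num) − v_17(den) = 2; compare against these criteria.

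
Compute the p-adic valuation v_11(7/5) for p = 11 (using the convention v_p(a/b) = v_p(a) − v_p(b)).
v_11(7/5) = 0

Factor powers of 11 from the numerator and denominator of the reduced fraction: 7 = 11^0 · 7 and 5 = 11^0 · 5. Apply v_p(a/b) = v_p(a) − v_p(b): v_11(7/5) = 0 − 0 = 0.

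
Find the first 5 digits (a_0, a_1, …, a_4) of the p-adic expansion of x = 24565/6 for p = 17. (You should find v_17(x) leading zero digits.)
(a_0, …, a_4) = (0, 0, 0, 15, 2)

v_17(24565/6) = 3, so a_0 = ... = a_2 = 0. Factor out: x = 17^3 · u with u = 5/6 a unit in ℤ_17. Expand u iteratively via a_{v+i} = u_i mod 17, u_{i+1} = (u_i − a_{v+i})/17:
  u_0 = 5/6;  a_3 = 15;  u_1 = (u_0 − 15)/17 = -5/6
  u_1 = -5/6;  a_4 = 2;  u_2 = (u_1 − 2)/17 = -1/6
Digits: (0, 0, 0, 15, 2).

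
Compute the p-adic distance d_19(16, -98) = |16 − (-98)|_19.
d_19(16, -98) = 1/19

Step 1 — x − y = 16 − (-98) = 114. Step 2 — v_19(114) = 1 (factor: 114 = (19^1 · 6); the sign does not affect v_p). Step 3 — |x − y|_19 = 19^{-1} = 1/19.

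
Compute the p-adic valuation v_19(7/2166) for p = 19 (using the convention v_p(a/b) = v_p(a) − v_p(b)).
v_19(7/2166) = -2

Factor powers of 19 from the numerator and denominator of the reduced fraction: 7 = 19^0 · 7 and 2166 = 19^2 · 6. Apply v_p(a/b) = v_p(a) − v_p(b): v_19(7/2166) = 0 − 2 = -2.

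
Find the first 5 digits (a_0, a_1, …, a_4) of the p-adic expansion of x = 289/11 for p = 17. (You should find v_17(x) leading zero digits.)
(a_0, …, a_4) = (0, 0, 14, 10, 4)

v_17(289/11) = 2, so a_0 = ... = a_1 = 0. Factor out: x = 17^2 · u with u = 1/11 a unit in ℤ_17. Expand u iteratively via a_{v+i} = u_i mod 17, u_{i+1} = (u_i − a_{v+i})/17:
  u_0 = 1/11;  a_2 = 14;  u_1 = (u_0 − 14)/17 = -9/11
  u_1 = -9/11;  a_3 = 10;  u_2 = (u_1 − 10)/17 = -7/11
  u_2 = -7/11;  a_4 = 4;  u_3 = (u_2 − 4)/17 = -3/11
Digits: (0, 0, 14, 10, 4).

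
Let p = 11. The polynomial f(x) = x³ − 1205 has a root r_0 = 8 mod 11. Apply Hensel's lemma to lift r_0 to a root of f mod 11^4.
r_3 = 10843 (mod 14641)

Hensel: r_{i+1} = r_i − f(r_i)/f′(r_i) mod 11^{i+2}, where f′(x) = 3x². Iterate:
  r_0 = 8 (mod 11)
  r_1 = 74 (mod 121)
  r_2 = 195 (mod 1331)
  r_3 = 10843 (mod 14641)
Final: r = 10843 with f(r) ≡ 0 mod 11^4.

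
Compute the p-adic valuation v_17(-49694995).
v_17(-49694995) = 5

v_17(n) is the largest exponent k such that 17^k divides n. Factor out: -49694995 = -17^5 · 35. (Sign doesn't affect v_p.) So v_17(-49694995) = 5.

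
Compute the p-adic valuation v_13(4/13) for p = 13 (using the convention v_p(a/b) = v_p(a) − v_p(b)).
v_13(4/13) = -1

Factor powers of 13 from the numerator and denominator of the reduced fraction: 4 = 13^0 · 4 and 13 = 13^1 · 1. Apply v_p(a/b) = v_p(a) − v_p(b): v_13(4/13) = 0 − 1 = -1.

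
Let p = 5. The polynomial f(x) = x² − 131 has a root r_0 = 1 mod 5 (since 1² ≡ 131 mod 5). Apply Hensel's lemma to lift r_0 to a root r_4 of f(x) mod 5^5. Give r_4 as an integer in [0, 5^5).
r_4 = 891 (mod 3125)

Hensel's recurrence: r_{i+1} = r_i − f(r_i)·(f′(r_i))^{-1} mod 5^{i+2}, with f′(x) = 2x. Iterate:
  r_0 = 1 (mod 5)
  r_1 = 16 (mod 25)
  r_2 = 16 (mod 125)
  r_3 = 266 (mod 625)
  r_4 = 891 (mod 3125)
Final: r_4 = 891, and one checks f(r_4) ≡ 0 mod 5^5.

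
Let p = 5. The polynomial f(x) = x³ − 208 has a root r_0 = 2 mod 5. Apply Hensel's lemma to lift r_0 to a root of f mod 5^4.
r_3 = 227 (mod 625)

Hensel: r_{i+1} = r_i − f(r_i)/f′(r_i) mod 5^{i+2}, where f′(x) = 3x². Iterate:
  r_0 = 2 (mod 5)
  r_1 = 2 (mod 25)
  r_2 = 102 (mod 125)
  r_3 = 227 (mod 625)
Final: r = 227 with f(r) ≡ 0 mod 5^4.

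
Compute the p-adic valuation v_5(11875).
v_5(11875) = 4

v_5(n) is the largest exponent k such that 5^k divides n. Factor out: 11875 = 5^4 · 19. (Sign doesn't affect v_p.) So v_5(11875) = 4.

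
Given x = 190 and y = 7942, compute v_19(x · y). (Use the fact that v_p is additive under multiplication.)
v_19(1508980) = 3

v_p(x) = 1 (factor: 190 = 19^1 · 10); v_p(y) = 2 (factor: 7942 = 19^2 · 22). Additivity: v_p(xy) = v_p(x) + v_p(y) = 1 + 2 = 3. (Direct check: xy = 1508980 = 19^3 · (220).)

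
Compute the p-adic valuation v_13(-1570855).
v_13(-1570855) = 4

v_13(n) is the largest exponent k such that 13^k divides n. Factor out: -1570855 = -13^4 · 55. (Sign doesn't affect v_p.) So v_13(-1570855) = 4.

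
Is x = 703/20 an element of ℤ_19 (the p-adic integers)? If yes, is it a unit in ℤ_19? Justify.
x ∈ ℤ_19 but not a unit; v_19(x) = 1 > 0

ℤ_19 = {x ∈ ℚ_19 : v_19(x) ≥ 0} and ℤ_19^× = {x ∈ ℤ_19 : v_19(x) = 0}. Here v_19(703/20) = v_19(num) − v_19(den) = 1; compare against these criteria.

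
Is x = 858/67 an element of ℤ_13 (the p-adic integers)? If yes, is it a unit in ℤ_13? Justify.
x ∈ ℤ_13 but not a unit; v_13(x) = 1 > 0

ℤ_13 = {x ∈ ℚ_13 : v_13(x) ≥ 0} and ℤ_13^× = {x ∈ ℤ_13 : v_13(x) = 0}. Here v_13(858/67) = v_13(num) − v_13(den) = 1; compare against these criteria.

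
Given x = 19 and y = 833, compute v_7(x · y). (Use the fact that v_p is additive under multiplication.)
v_7(15827) = 2

v_p(x) = 0 (factor: 19 = 7^0 · 19); v_p(y) = 2 (factor: 833 = 7^2 · 17). Additivity: v_p(xy) = v_p(x) + v_p(y) = 0 + 2 = 2. (Direct check: xy = 15827 = 7^2 · (323).)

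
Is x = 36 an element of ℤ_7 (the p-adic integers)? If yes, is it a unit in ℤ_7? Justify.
x ∈ ℤ_7^× (unit); v_7(x) = 0

ℤ_7 = {x ∈ ℚ_7 : v_7(x) ≥ 0} and ℤ_7^× = {x ∈ ℤ_7 : v_7(x) = 0}. Here v_7(36) = v_7(num) − v_7(den) = 0; compare against these criteria.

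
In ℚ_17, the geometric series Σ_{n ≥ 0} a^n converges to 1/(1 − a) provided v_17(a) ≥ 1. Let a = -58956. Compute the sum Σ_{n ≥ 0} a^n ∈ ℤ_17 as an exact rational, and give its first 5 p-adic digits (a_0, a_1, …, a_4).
Σ a^n = 1/(1 − a) = 1/58957;  first 5 digits = (1, 0, 0, 5, 16)

v_17(a) = 3 ≥ 1, so the series converges in ℤ_17 to 1/(1 − a) = 1/(1 − (-58956)) = 1/58957. Expand this rational in ℤ_17: compute digits iteratively via d_i = x_i mod 17, x_{i+1} = (x_i − d_i)/17. The first 5 digits are (1, 0, 0, 5, 16).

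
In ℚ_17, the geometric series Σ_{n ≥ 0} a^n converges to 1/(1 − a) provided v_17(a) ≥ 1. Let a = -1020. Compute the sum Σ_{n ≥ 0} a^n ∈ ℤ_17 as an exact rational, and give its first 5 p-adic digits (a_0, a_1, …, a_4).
Σ a^n = 1/(1 − a) = 1/1021;  first 5 digits = (1, 8, 9, 9, 4)

v_17(a) = 1 ≥ 1, so the series converges in ℤ_17 to 1/(1 − a) = 1/(1 − (-1020)) = 1/1021. Expand this rational in ℤ_17: compute digits iteratively via d_i = x_i mod 17, x_{i+1} = (x_i − d_i)/17. The first 5 digits are (1, 8, 9, 9, 4).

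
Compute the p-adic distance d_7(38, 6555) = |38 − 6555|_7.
d_7(38, 6555) = 1/343

Step 1 — x − y = 38 − 6555 = -6517. Step 2 — v_7(-6517) = 3 (factor: -6517 = −(7^3 · 19); the sign does not affect v_p). Step 3 — |x − y|_7 = 7^{-3} = 1/343.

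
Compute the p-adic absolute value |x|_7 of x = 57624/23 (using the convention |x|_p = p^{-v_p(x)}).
|57624/23|_7 = 1/2401

Step 1 — compute v_7(x) by factoring powers of 7 out of the numerator and denominator: v_7(57624/23) = 4. Step 2 — apply |x|_p = p^{-v_p(x)} = 7^{-4} = 1/2401.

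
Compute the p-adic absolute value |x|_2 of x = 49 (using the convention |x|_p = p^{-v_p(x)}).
|49|_2 = 1

Step 1 — compute v_2(x) by factoring powers of 2 out of the numerator and denominator: v_2(49) = 0. Step 2 — apply |x|_p = p^{-v_p(x)} = 2^{0} = 1.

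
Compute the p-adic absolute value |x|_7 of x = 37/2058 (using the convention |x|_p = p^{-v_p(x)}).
|37/2058|_7 = 343

Step 1 — compute v_7(x) by factoring powers of 7 out of the numerator and denominator: v_7(37/2058) = -3. Step 2 — apply |x|_p = p^{-v_p(x)} = 7^{3} = 343.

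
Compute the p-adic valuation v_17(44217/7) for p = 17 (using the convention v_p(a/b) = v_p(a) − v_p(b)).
v_17(44217/7) = 3

Factor powers of 17 from the numerator and denominator of the reduced fraction: 44217 = 17^3 · 9 and 7 = 17^0 · 7. Apply v_p(a/b) = v_p(a) − v_p(b): v_17(44217/7) = 3 − 0 = 3.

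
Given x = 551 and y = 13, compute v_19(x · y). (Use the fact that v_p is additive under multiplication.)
v_19(7163) = 1

v_p(x) = 1 (factor: 551 = 19^1 · 29); v_p(y) = 0 (factor: 13 = 19^0 · 13). Additivity: v_p(xy) = v_p(x) + v_p(y) = 1 + 0 = 1. (Direct check: xy = 7163 = 19^1 · (377).)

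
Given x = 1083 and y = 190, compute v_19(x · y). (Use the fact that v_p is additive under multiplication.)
v_19(205770) = 3

v_p(x) = 2 (factor: 1083 = 19^2 · 3); v_p(y) = 1 (factor: 190 = 19^1 · 10). Additivity: v_p(xy) = v_p(x) + v_p(y) = 2 + 1 = 3. (Direct check: xy = 205770 = 19^3 · (30).)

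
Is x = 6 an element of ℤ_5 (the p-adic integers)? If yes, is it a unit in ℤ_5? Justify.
x ∈ ℤ_5^× (unit); v_5(x) = 0

ℤ_5 = {x ∈ ℚ_5 : v_5(x) ≥ 0} and ℤ_5^× = {x ∈ ℤ_5 : v_5(x) = 0}. Here v_5(6) = v_5(num) − v_5(den) = 0; compare against these criteria.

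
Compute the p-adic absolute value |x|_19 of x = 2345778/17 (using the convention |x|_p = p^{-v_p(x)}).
|2345778/17|_19 = 1/130321

Step 1 — compute v_19(x) by factoring powers of 19 out of the numerator and denominator: v_19(2345778/17) = 4. Step 2 — apply |x|_p = p^{-v_p(x)} = 19^{-4} = 1/130321.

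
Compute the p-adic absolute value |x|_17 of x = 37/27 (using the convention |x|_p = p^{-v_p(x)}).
|37/27|_17 = 1

Step 1 — compute v_17(x) by factoring powers of 17 out of the numerator and denominator: v_17(37/27) = 0. Step 2 — apply |x|_p = p^{-v_p(x)} = 17^{0} = 1.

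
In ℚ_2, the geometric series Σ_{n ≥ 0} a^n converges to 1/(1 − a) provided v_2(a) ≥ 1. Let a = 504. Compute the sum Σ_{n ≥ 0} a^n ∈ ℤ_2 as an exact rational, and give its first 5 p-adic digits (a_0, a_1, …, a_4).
Σ a^n = 1/(1 − a) = -1/503;  first 5 digits = (1, 0, 0, 1, 1)

v_2(a) = 3 ≥ 1, so the series converges in ℤ_2 to 1/(1 − a) = 1/(1 − 504) = -1/503. Expand this rational in ℤ_2: compute digits iteratively via d_i = x_i mod 2, x_{i+1} = (x_i − d_i)/2. The first 5 digits are (1, 0, 0, 1, 1).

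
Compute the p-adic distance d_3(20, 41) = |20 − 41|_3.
d_3(20, 41) = 1/3

Step 1 — x − y = 20 − 41 = -21. Step 2 — v_3(-21) = 1 (factor: -21 = −(3^1 · 7); the sign does not affect v_p). Step 3 — |x − y|_3 = 3^{-1} = 1/3.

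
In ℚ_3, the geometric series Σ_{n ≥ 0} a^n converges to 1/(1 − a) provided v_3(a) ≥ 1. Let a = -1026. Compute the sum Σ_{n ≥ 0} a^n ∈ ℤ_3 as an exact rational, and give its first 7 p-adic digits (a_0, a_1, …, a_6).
Σ a^n = 1/(1 − a) = 1/1027;  first 7 digits = (1, 0, 0, 1, 2, 1, 2)

v_3(a) = 3 ≥ 1, so the series converges in ℤ_3 to 1/(1 − a) = 1/(1 − (-1026)) = 1/1027. Expand this rational in ℤ_3: compute digits iteratively via d_i = x_i mod 3, x_{i+1} = (x_i − d_i)/3. The first 7 digits are (1, 0, 0, 1, 2, 1, 2).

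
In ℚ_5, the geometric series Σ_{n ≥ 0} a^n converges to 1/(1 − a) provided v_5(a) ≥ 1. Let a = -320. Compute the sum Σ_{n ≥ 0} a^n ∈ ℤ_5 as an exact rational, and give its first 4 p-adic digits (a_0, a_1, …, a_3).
Σ a^n = 1/(1 − a) = 1/321;  first 4 digits = (1, 1, 3, 2)

v_5(a) = 1 ≥ 1, so the series converges in ℤ_5 to 1/(1 − a) = 1/(1 − (-320)) = 1/321. Expand this rational in ℤ_5: compute digits iteratively via d_i = x_i mod 5, x_{i+1} = (x_i − d_i)/5. The first 4 digits are (1, 1, 3, 2).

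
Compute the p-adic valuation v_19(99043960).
v_19(99043960) = 5

v_19(n) is the largest exponent k such that 19^k divides n. Factor out: 99043960 = 19^5 · 40. (Sign doesn't affect v_p.) So v_19(99043960) = 5.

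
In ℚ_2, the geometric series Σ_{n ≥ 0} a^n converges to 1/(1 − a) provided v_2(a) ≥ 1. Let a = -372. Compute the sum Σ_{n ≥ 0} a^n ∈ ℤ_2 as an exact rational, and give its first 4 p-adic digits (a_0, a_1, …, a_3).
Σ a^n = 1/(1 − a) = 1/373;  first 4 digits = (1, 0, 1, 1)

v_2(a) = 2 ≥ 1, so the series converges in ℤ_2 to 1/(1 − a) = 1/(1 − (-372)) = 1/373. Expand this rational in ℤ_2: compute digits iteratively via d_i = x_i mod 2, x_{i+1} = (x_i − d_i)/2. The first 4 digits are (1, 0, 1, 1).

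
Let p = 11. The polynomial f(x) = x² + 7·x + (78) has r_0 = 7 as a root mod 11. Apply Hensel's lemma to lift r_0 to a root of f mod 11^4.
r_3 = 8411 (mod 14641)

Hensel: r_{i+1} = r_i − f(r_i)·(f′(r_i))^{-1} mod 11^{i+2}, f′(x) = 2x + 7. Iterate:
  r_0 = 7 (mod 11)
  r_1 = 62 (mod 121)
  r_2 = 425 (mod 1331)
  r_3 = 8411 (mod 14641)
Final: r = 8411 satisfies f(r) ≡ 0 mod 11^4.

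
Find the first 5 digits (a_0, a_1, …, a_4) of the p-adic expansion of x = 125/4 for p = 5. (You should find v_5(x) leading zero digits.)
(a_0, …, a_4) = (0, 0, 0, 4, 3)

v_5(125/4) = 3, so a_0 = ... = a_2 = 0. Factor out: x = 5^3 · u with u = 1/4 a unit in ℤ_5. Expand u iteratively via a_{v+i} = u_i mod 5, u_{i+1} = (u_i − a_{v+i})/5:
  u_0 = 1/4;  a_3 = 4;  u_1 = (u_0 − 4)/5 = -3/4
  u_1 = -3/4;  a_4 = 3;  u_2 = (u_1 − 3)/5 = -3/4
Digits: (0, 0, 0, 4, 3).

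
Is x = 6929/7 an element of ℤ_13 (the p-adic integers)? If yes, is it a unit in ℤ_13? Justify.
x ∈ ℤ_13 but not a unit; v_13(x) = 2 > 0

ℤ_13 = {x ∈ ℚ_13 : v_13(x) ≥ 0} and ℤ_13^× = {x ∈ ℤ_13 : v_13(x) = 0}. Here v_13(6929/7) = v_13(num) − v_13(den) = 2; compare against these criteria.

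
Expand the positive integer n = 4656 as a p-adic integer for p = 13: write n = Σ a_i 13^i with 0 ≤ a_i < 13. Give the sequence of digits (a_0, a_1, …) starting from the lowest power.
(a_0, a_1, …) = (2, 7, 1, 2)

Repeated division by 13 gives the digits low-to-high: 4656 = 2 + 7·13^1 + 1·13^2 + 2·13^3. Digit sequence: (2, 7, 1, 2).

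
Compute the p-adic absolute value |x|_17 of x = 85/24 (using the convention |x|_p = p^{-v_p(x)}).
|85/24|_17 = 1/17

Step 1 — compute v_17(x) by factoring powers of 17 out of the numerator and denominator: v_17(85/24) = 1. Step 2 — apply |x|_p = p^{-v_p(x)} = 17^{-1} = 1/17.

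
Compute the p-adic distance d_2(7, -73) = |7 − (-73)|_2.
d_2(7, -73) = 1/16

Step 1 — x − y = 7 − (-73) = 80. Step 2 — v_2(80) = 4 (factor: 80 = (2^4 · 5); the sign does not affect v_p). Step 3 — |x − y|_2 = 2^{-4} = 1/16.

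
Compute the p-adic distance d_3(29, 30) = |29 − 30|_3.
d_3(29, 30) = 1

Step 1 — x − y = 29 − 30 = -1. Step 2 — v_3(-1) = 0 (factor: -1 = −(3^0 · 1); the sign does not affect v_p). Step 3 — |x − y|_3 = 3^{0} = 1.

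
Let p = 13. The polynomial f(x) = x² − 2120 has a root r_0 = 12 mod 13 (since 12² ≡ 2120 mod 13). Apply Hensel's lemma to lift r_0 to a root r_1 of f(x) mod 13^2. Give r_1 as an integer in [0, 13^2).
r_1 = 38 (mod 169)

Hensel's recurrence: r_{i+1} = r_i − f(r_i)·(f′(r_i))^{-1} mod 13^{i+2}, with f′(x) = 2x. Iterate:
  r_0 = 12 (mod 13)
  r_1 = 38 (mod 169)
Final: r_1 = 38, and one checks f(r_1) ≡ 0 mod 13^2.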